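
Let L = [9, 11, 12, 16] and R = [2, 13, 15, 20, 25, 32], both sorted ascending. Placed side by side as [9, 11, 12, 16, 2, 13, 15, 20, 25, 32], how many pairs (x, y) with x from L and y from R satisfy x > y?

Count, for every r in R, how many entries of L exceed r:
r = 2: 9, 11, 12, 16 → 4
r = 13: 16 → 1
r = 15: 16 → 1
r = 20: none → 0
r = 25: none → 0
r = 32: none → 0
Cross-inversions: 4 + 1 + 1 + 0 + 0 + 0 = 6

6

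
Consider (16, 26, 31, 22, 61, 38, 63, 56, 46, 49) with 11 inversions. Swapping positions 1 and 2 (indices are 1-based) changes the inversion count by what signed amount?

+1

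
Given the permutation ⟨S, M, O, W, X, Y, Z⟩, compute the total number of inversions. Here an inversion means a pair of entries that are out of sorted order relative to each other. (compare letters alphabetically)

2 inversions

Count, for each position, how many later elements it exceeds:
S → M, O → 2
M → none → 0
O → none → 0
W → none → 0
X → none → 0
Y → none → 0
Z → none → 0
Sum: 2 + 0 + 0 + 0 + 0 + 0 + 0 = 2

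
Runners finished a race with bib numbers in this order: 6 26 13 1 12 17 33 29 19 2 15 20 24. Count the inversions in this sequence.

30

For each element, count later entries that are smaller:
6 → 1, 2 → 2
26 → 13, 1, 12, 17, 19, 2, 15, 20, 24 → 9
13 → 1, 12, 2 → 3
1 → none → 0
12 → 2 → 1
17 → 2, 15 → 2
33 → 29, 19, 2, 15, 20, 24 → 6
29 → 19, 2, 15, 20, 24 → 5
19 → 2, 15 → 2
2 → none → 0
15 → none → 0
20 → none → 0
24 → none → 0
Sum: 2 + 9 + 3 + 0 + 1 + 2 + 6 + 5 + 2 + 0 + 0 + 0 + 0 = 30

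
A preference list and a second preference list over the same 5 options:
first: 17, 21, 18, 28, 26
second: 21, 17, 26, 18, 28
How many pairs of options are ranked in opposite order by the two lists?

Assign each item its position (1..5) in the first ordering, then rewrite the second ordering as that position sequence:
positions: 17→1, 21→2, 18→3, 28→4, 26→5
second ordering as positions: [2, 1, 5, 3, 4]
Discordant pairs = inversions in this position sequence.
2: 1 → 1
1: 0
5: 3, 4 → 2
3: 0
4: 0
Total: 1 + 0 + 2 + 0 + 0 = 3

There are 3 pairs.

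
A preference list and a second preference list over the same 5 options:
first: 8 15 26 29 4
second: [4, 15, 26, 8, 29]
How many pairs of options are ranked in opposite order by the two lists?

6 pairs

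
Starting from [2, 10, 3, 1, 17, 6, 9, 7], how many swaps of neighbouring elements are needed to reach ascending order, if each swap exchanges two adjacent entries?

11 swaps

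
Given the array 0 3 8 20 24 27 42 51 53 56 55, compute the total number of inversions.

Count, for each position, how many later elements it exceeds:
0: 0
3: 0
8: 0
20: 0
24: 0
27: 0
42: 0
51: 0
53: 0
56: 1
55: 0
Sum: 0 + 0 + 0 + 0 + 0 + 0 + 0 + 0 + 0 + 1 + 0 = 1

1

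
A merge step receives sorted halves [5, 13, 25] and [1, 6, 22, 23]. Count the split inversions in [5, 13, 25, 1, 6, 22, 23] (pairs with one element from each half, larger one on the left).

Count, for every r in R, how many entries of L exceed r:
r = 1: 5, 13, 25 → 3
r = 6: 13, 25 → 2
r = 22: 25 → 1
r = 23: 25 → 1
Cross-inversions: 3 + 2 + 1 + 1 = 7

Split inversions: 7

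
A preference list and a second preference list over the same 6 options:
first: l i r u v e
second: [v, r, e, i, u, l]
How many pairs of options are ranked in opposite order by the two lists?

11 pairs

Assign each item its position (1..6) in the first ordering, then rewrite the second ordering as that position sequence:
positions: l→1, i→2, r→3, u→4, v→5, e→6
second ordering as positions: [5, 3, 6, 2, 4, 1]
Discordant pairs = inversions in this position sequence.
5: 3, 2, 4, 1 → 4
3: 2, 1 → 2
6: 2, 4, 1 → 3
2: 1 → 1
4: 1 → 1
1: 0
Total: 4 + 2 + 3 + 1 + 1 + 0 = 11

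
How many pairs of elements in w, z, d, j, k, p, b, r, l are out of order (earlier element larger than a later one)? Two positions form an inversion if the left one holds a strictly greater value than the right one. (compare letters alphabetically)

Count, for each position, how many later elements it exceeds:
w → d, j, k, p, b, r, l → 7
z → d, j, k, p, b, r, l → 7
d → b → 1
j → b → 1
k → b → 1
p → b, l → 2
b → none → 0
r → l → 1
l → none → 0
Sum: 7 + 7 + 1 + 1 + 1 + 2 + 0 + 1 + 0 = 20

20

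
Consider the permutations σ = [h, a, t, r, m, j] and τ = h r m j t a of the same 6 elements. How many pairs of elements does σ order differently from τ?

Assign each item its position (1..6) in the first ordering, then rewrite the second ordering as that position sequence:
positions: h→1, a→2, t→3, r→4, m→5, j→6
second ordering as positions: [1, 4, 5, 6, 3, 2]
Discordant pairs = inversions in this position sequence.
1: 0
4: 3, 2 → 2
5: 3, 2 → 2
6: 3, 2 → 2
3: 2 → 1
2: 0
Total: 0 + 2 + 2 + 2 + 1 + 0 = 7

7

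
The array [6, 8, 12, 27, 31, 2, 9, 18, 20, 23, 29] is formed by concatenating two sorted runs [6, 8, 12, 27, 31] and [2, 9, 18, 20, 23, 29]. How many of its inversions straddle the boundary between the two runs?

Count, for every r in R, how many entries of L exceed r:
r = 2: 6, 8, 12, 27, 31 → 5
r = 9: 12, 27, 31 → 3
r = 18: 27, 31 → 2
r = 20: 27, 31 → 2
r = 23: 27, 31 → 2
r = 29: 31 → 1
Cross-inversions: 5 + 3 + 2 + 2 + 2 + 1 = 15

15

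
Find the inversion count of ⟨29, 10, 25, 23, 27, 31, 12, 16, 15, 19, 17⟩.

32

Element-by-element contributions:
29: 9
10: 0
25: 6
23: 5
27: 5
31: 5
12: 0
16: 1
15: 0
19: 1
17: 0
Sum: 9 + 0 + 6 + 5 + 5 + 5 + 0 + 1 + 0 + 1 + 0 = 32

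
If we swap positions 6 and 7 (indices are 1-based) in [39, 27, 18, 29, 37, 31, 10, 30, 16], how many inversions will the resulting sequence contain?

22 inversions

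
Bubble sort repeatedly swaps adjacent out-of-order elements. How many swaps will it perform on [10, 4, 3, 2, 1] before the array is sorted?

10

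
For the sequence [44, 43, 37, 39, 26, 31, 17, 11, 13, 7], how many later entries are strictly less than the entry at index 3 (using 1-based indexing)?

The element at index 3 is 37.
Elements after it: 39, 26, 31, 17, 11, 13, 7
Those smaller than 37: 26, 31, 17, 11, 13, 7

6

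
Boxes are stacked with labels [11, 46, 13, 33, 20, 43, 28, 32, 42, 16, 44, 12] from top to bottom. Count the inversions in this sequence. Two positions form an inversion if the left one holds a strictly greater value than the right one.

31

Count, for each position, how many later elements it exceeds:
11: 0
46: 10
13: 1
33: 5
20: 2
43: 5
28: 2
32: 2
42: 2
16: 1
44: 1
12: 0
Sum: 0 + 10 + 1 + 5 + 2 + 5 + 2 + 2 + 2 + 1 + 1 + 0 = 31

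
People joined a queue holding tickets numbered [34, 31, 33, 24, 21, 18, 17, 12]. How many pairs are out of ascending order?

27 out-of-order pairs

Sweep left to right; for each value list the smaller values that follow it:
34 → 31, 33, 24, 21, 18, 17, 12 → 7
31 → 24, 21, 18, 17, 12 → 5
33 → 24, 21, 18, 17, 12 → 5
24 → 21, 18, 17, 12 → 4
21 → 18, 17, 12 → 3
18 → 17, 12 → 2
17 → 12 → 1
12 → none → 0
Sum: 7 + 5 + 5 + 4 + 3 + 2 + 1 + 0 = 27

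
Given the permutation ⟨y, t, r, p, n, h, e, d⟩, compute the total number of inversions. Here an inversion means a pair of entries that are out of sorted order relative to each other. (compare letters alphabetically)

There are 28 inversions.

Element-by-element contributions:
y: 7
t: 6
r: 5
p: 4
n: 3
h: 2
e: 1
d: 0
Sum: 7 + 6 + 5 + 4 + 3 + 2 + 1 + 0 = 28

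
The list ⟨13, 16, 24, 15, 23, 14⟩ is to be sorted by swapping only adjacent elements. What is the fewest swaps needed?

Minimum adjacent swaps = number of inversions (each swap of adjacent out-of-order elements removes one inversion and no swap can remove more).
Count inversions — for each element, later elements that are smaller:
13: none → 0
16: 15, 14 → 2
24: 15, 23, 14 → 3
15: 14 → 1
23: 14 → 1
14: none → 0
Total inversions: 0 + 2 + 3 + 1 + 1 + 0 = 7

There are 7 swaps.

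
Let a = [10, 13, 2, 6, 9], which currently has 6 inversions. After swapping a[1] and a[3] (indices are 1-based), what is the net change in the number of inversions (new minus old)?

-1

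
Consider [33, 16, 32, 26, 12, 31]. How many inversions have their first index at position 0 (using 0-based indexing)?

5 such elements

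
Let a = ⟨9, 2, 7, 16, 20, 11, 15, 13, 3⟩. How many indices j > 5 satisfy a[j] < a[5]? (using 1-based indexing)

The element at index 5 is 20.
Elements after it: 11, 15, 13, 3
Those smaller than 20: 11, 15, 13, 3

4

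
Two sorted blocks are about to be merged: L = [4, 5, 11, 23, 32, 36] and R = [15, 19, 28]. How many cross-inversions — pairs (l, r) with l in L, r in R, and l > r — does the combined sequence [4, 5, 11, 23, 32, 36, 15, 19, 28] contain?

Split inversions: 8

Count, for every r in R, how many entries of L exceed r:
r = 15: 23, 32, 36 → 3
r = 19: 23, 32, 36 → 3
r = 28: 32, 36 → 2
Cross-inversions: 3 + 3 + 2 = 8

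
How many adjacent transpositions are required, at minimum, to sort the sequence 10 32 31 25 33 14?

The minimum number of adjacent swaps to sort an array equals its inversion count, since every such swap removes exactly one inversion.
Count inversions — for each element, later elements that are smaller:
10: none → 0
32: 31, 25, 14 → 3
31: 25, 14 → 2
25: 14 → 1
33: 14 → 1
14: none → 0
Total inversions: 0 + 3 + 2 + 1 + 1 + 0 = 7

7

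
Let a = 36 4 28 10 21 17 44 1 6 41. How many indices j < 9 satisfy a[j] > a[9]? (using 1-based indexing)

The element at index 9 is 6.
Elements before it: 36, 4, 28, 10, 21, 17, 44, 1
Those larger than 6: 36, 28, 10, 21, 17, 44

6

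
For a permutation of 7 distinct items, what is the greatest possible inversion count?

21 inversions

The maximum occurs when the array is in strictly decreasing order: every one of the C(7, 2) pairs is inverted.
C(7, 2) = 7·6/2 = 21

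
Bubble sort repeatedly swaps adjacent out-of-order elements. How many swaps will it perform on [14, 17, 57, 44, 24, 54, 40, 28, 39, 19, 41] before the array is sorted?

25

The minimum number of adjacent swaps to sort an array equals its inversion count, since every such swap removes exactly one inversion.
Count inversions — for each element, later elements that are smaller:
14: none → 0
17: none → 0
57: 44, 24, 54, 40, 28, 39, 19, 41 → 8
44: 24, 40, 28, 39, 19, 41 → 6
24: 19 → 1
54: 40, 28, 39, 19, 41 → 5
40: 28, 39, 19 → 3
28: 19 → 1
39: 19 → 1
19: none → 0
41: none → 0
Total inversions: 0 + 0 + 8 + 6 + 1 + 5 + 3 + 1 + 1 + 0 + 0 = 25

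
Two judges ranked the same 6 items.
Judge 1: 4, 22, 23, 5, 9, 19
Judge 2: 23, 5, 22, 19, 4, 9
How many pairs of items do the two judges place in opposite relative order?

Assign each item its position (1..6) in the first ordering, then rewrite the second ordering as that position sequence:
positions: 4→1, 22→2, 23→3, 5→4, 9→5, 19→6
second ordering as positions: [3, 4, 2, 6, 1, 5]
Discordant pairs = inversions in this position sequence.
3: 2, 1 → 2
4: 2, 1 → 2
2: 1 → 1
6: 1, 5 → 2
1: 0
5: 0
Total: 2 + 2 + 1 + 2 + 0 + 0 = 7

7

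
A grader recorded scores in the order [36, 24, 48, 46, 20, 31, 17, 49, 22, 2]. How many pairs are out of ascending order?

30 out-of-order pairs

Sweep left to right; for each value list the smaller values that follow it:
36 → 24, 20, 31, 17, 22, 2 → 6
24 → 20, 17, 22, 2 → 4
48 → 46, 20, 31, 17, 22, 2 → 6
46 → 20, 31, 17, 22, 2 → 5
20 → 17, 2 → 2
31 → 17, 22, 2 → 3
17 → 2 → 1
49 → 22, 2 → 2
22 → 2 → 1
2 → none → 0
Sum: 6 + 4 + 6 + 5 + 2 + 3 + 1 + 2 + 1 + 0 = 30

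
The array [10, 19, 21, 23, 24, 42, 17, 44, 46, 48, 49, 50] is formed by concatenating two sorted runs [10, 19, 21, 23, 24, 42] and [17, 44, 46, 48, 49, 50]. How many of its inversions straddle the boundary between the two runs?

5

For each element r of the right run, count left-run elements greater than r:
r = 17: 19, 21, 23, 24, 42 → 5
r = 44: none → 0
r = 46: none → 0
r = 48: none → 0
r = 49: none → 0
r = 50: none → 0
Cross-inversions: 5 + 0 + 0 + 0 + 0 + 0 = 5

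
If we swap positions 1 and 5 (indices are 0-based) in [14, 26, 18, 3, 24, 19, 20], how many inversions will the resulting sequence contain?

There are 6 inversions.

Positions 1 and 5 hold 26 and 19; after swapping, the array is [14, 19, 18, 3, 24, 26, 20].
Count, for each position, how many later elements it exceeds:
14: 1
19: 2
18: 1
3: 0
24: 1
26: 1
20: 0
Sum: 1 + 2 + 1 + 0 + 1 + 1 + 0 = 6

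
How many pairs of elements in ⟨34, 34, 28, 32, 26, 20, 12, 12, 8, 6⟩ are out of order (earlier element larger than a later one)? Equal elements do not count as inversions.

42 inversions

For each element, count later entries that are smaller:
34: 8
34: 8
28: 6
32: 6
26: 5
20: 4
12: 2
12: 2
8: 1
6: 0
Sum: 8 + 8 + 6 + 6 + 5 + 4 + 2 + 2 + 1 + 0 = 42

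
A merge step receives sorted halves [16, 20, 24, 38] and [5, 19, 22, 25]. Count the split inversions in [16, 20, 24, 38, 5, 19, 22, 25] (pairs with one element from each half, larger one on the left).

Take each right-half value and tally the left-half values above it:
r = 5: 16, 20, 24, 38 → 4
r = 19: 20, 24, 38 → 3
r = 22: 24, 38 → 2
r = 25: 38 → 1
Cross-inversions: 4 + 3 + 2 + 1 = 10

10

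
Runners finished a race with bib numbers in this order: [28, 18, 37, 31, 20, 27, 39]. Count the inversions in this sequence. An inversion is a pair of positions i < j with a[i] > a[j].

8

Out-of-order index pairs (1-indexed):
(1,2): 28 > 18
(1,5): 28 > 20
(1,6): 28 > 27
(3,4): 37 > 31
(3,5): 37 > 20
(3,6): 37 > 27
(4,5): 31 > 20
(4,6): 31 > 27
That's 8 pairs.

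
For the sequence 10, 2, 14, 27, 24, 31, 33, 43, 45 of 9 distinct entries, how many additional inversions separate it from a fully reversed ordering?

Maximum inversions for 9 distinct elements is C(9, 2) = 9·8/2 = 36.
Current inversions — for each element, count later smaller elements:
10: 1
2: 0
14: 0
27: 1
24: 0
31: 0
33: 0
43: 0
45: 0
Current total: 1 + 0 + 0 + 1 + 0 + 0 + 0 + 0 + 0 = 2
Shortfall: 36 − 2 = 34

34 inversions short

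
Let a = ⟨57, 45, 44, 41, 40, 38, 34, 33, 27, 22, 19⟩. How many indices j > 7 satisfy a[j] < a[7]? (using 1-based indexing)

4

The element at index 7 is 34.
Elements after it: 33, 27, 22, 19
Those smaller than 34: 33, 27, 22, 19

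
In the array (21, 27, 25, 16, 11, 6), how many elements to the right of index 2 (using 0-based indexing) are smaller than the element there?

The element at index 2 is 25.
Elements after it: 16, 11, 6
Those smaller than 25: 16, 11, 6

3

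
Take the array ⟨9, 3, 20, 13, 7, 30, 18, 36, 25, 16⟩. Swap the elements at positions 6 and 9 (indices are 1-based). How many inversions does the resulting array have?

Inversions: 13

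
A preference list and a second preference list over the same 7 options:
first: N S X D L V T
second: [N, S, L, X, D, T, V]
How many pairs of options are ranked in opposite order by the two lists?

Assign each item its position (1..7) in the first ordering, then rewrite the second ordering as that position sequence:
positions: N→1, S→2, X→3, D→4, L→5, V→6, T→7
second ordering as positions: [1, 2, 5, 3, 4, 7, 6]
Discordant pairs = inversions in this position sequence.
1: 0
2: 0
5: 3, 4 → 2
3: 0
4: 0
7: 6 → 1
6: 0
Total: 0 + 0 + 2 + 0 + 0 + 1 + 0 = 3

3 pairs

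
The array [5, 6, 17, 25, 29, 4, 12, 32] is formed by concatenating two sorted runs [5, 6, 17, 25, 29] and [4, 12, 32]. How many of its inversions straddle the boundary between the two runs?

For each element r of the right run, count left-run elements greater than r:
r = 4: 5, 6, 17, 25, 29 → 5
r = 12: 17, 25, 29 → 3
r = 32: none → 0
Cross-inversions: 5 + 3 + 0 = 8

8 cross-inversions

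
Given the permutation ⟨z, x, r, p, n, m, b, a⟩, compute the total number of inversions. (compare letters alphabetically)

Count, for each position, how many later elements it exceeds:
z → x, r, p, n, m, b, a → 7
x → r, p, n, m, b, a → 6
r → p, n, m, b, a → 5
p → n, m, b, a → 4
n → m, b, a → 3
m → b, a → 2
b → a → 1
a → none → 0
Sum: 7 + 6 + 5 + 4 + 3 + 2 + 1 + 0 = 28

Inversions: 28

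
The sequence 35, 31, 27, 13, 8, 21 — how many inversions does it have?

Count, for each position, how many later elements it exceeds:
35: 5
31: 4
27: 3
13: 1
8: 0
21: 0
Sum: 5 + 4 + 3 + 1 + 0 + 0 = 13

13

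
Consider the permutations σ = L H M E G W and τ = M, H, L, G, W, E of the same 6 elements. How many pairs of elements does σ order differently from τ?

Assign each item its position (1..6) in the first ordering, then rewrite the second ordering as that position sequence:
positions: L→1, H→2, M→3, E→4, G→5, W→6
second ordering as positions: [3, 2, 1, 5, 6, 4]
Discordant pairs = inversions in this position sequence.
3: 2, 1 → 2
2: 1 → 1
1: 0
5: 4 → 1
6: 4 → 1
4: 0
Total: 2 + 1 + 0 + 1 + 1 + 0 = 5

5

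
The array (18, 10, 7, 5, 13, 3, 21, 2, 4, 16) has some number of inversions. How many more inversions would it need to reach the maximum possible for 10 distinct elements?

Maximum inversions for 10 distinct elements is C(10, 2) = 10·9/2 = 45.
Current inversions — for each element, count later smaller elements:
18: 8
10: 5
7: 4
5: 3
13: 3
3: 1
21: 3
2: 0
4: 0
16: 0
Current total: 8 + 5 + 4 + 3 + 3 + 1 + 3 + 0 + 0 + 0 = 27
Shortfall: 45 − 27 = 18

18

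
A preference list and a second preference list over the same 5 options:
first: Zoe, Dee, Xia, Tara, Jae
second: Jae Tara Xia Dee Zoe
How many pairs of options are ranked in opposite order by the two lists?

Assign each item its position (1..5) in the first ordering, then rewrite the second ordering as that position sequence:
positions: Zoe→1, Dee→2, Xia→3, Tara→4, Jae→5
second ordering as positions: [5, 4, 3, 2, 1]
Discordant pairs = inversions in this position sequence.
5: 4, 3, 2, 1 → 4
4: 3, 2, 1 → 3
3: 2, 1 → 2
2: 1 → 1
1: 0
Total: 4 + 3 + 2 + 1 + 0 = 10

10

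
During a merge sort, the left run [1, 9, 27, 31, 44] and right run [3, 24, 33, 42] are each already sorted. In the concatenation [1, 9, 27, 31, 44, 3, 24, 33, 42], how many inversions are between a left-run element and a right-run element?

9

For each element r of the right run, count left-run elements greater than r:
r = 3: 9, 27, 31, 44 → 4
r = 24: 27, 31, 44 → 3
r = 33: 44 → 1
r = 42: 44 → 1
Cross-inversions: 4 + 3 + 1 + 1 = 9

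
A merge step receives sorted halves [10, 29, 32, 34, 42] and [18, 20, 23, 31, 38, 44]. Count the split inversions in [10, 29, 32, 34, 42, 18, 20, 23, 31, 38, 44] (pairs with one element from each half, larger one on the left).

16

Take each right-half value and tally the left-half values above it:
r = 18: 29, 32, 34, 42 → 4
r = 20: 29, 32, 34, 42 → 4
r = 23: 29, 32, 34, 42 → 4
r = 31: 32, 34, 42 → 3
r = 38: 42 → 1
r = 44: none → 0
Cross-inversions: 4 + 4 + 4 + 3 + 1 + 0 = 16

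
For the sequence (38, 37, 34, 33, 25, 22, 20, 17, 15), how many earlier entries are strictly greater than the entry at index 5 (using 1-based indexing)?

4 such elements

The element at index 5 is 25.
Elements before it: 38, 37, 34, 33
Those larger than 25: 38, 37, 34, 33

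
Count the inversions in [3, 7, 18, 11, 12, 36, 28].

3

Sweep left to right; for each value list the smaller values that follow it:
3 → none → 0
7 → none → 0
18 → 11, 12 → 2
11 → none → 0
12 → none → 0
36 → 28 → 1
28 → none → 0
Sum: 0 + 0 + 2 + 0 + 0 + 1 + 0 = 3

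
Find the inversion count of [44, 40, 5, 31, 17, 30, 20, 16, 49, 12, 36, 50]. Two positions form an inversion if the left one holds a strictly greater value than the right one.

Inversions: 32

Sweep left to right; for each value list the smaller values that follow it:
44: 9
40: 8
5: 0
31: 5
17: 2
30: 3
20: 2
16: 1
49: 2
12: 0
36: 0
50: 0
Sum: 9 + 8 + 0 + 5 + 2 + 3 + 2 + 1 + 2 + 0 + 0 + 0 = 32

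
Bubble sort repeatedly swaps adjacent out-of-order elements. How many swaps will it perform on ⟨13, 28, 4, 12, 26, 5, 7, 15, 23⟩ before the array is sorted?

17 swaps

The minimum number of adjacent swaps to sort an array equals its inversion count, since every such swap removes exactly one inversion.
Count inversions — for each element, later elements that are smaller:
13: 4, 12, 5, 7 → 4
28: 4, 12, 26, 5, 7, 15, 23 → 7
4: none → 0
12: 5, 7 → 2
26: 5, 7, 15, 23 → 4
5: none → 0
7: none → 0
15: none → 0
23: none → 0
Total inversions: 4 + 7 + 0 + 2 + 4 + 0 + 0 + 0 + 0 = 17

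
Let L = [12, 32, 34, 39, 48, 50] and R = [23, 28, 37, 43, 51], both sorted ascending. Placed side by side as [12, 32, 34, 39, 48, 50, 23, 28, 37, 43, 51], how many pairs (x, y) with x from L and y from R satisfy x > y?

15 cross-inversions

For each element r of the right run, count left-run elements greater than r:
r = 23: 32, 34, 39, 48, 50 → 5
r = 28: 32, 34, 39, 48, 50 → 5
r = 37: 39, 48, 50 → 3
r = 43: 48, 50 → 2
r = 51: none → 0
Cross-inversions: 5 + 5 + 3 + 2 + 0 = 15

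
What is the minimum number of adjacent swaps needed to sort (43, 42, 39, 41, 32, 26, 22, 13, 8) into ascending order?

The minimum number of adjacent swaps to sort an array equals its inversion count, since every such swap removes exactly one inversion.
Count inversions — for each element, later elements that are smaller:
43: 42, 39, 41, 32, 26, 22, 13, 8 → 8
42: 39, 41, 32, 26, 22, 13, 8 → 7
39: 32, 26, 22, 13, 8 → 5
41: 32, 26, 22, 13, 8 → 5
32: 26, 22, 13, 8 → 4
26: 22, 13, 8 → 3
22: 13, 8 → 2
13: 8 → 1
8: none → 0
Total inversions: 8 + 7 + 5 + 5 + 4 + 3 + 2 + 1 + 0 = 35

35 adjacent swaps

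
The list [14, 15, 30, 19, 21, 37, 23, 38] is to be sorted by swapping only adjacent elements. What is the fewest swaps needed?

The minimum number of adjacent swaps to sort an array equals its inversion count, since every such swap removes exactly one inversion.
Count inversions — for each element, later elements that are smaller:
14: none → 0
15: none → 0
30: 19, 21, 23 → 3
19: none → 0
21: none → 0
37: 23 → 1
23: none → 0
38: none → 0
Total inversions: 0 + 0 + 3 + 0 + 0 + 1 + 0 + 0 = 4

There are 4 adjacent swaps.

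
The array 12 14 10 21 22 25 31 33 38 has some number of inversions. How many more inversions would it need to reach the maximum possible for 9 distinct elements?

34 inversions short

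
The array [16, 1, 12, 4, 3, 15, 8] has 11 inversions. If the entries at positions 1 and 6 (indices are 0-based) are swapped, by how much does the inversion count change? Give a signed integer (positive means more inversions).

Positions 1 and 6 hold 1 and 8; after swapping, the array is [16, 8, 12, 4, 3, 15, 1].
Sweep left to right; for each value list the smaller values that follow it:
16: 6
8: 3
12: 3
4: 2
3: 1
15: 1
1: 0
Sum: 6 + 3 + 3 + 2 + 1 + 1 + 0 = 16
Change: 16 − 11 = +5

+5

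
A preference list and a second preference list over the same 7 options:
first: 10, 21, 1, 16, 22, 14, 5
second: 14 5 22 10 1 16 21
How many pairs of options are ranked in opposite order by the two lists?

Assign each item its position (1..7) in the first ordering, then rewrite the second ordering as that position sequence:
positions: 10→1, 21→2, 1→3, 16→4, 22→5, 14→6, 5→7
second ordering as positions: [6, 7, 5, 1, 3, 4, 2]
Discordant pairs = inversions in this position sequence.
6: 5, 1, 3, 4, 2 → 5
7: 5, 1, 3, 4, 2 → 5
5: 1, 3, 4, 2 → 4
1: 0
3: 2 → 1
4: 2 → 1
2: 0
Total: 5 + 5 + 4 + 0 + 1 + 1 + 0 = 16

16 pairs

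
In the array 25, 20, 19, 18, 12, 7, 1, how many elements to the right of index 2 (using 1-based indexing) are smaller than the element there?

5

The element at index 2 is 20.
Elements after it: 19, 18, 12, 7, 1
Those smaller than 20: 19, 18, 12, 7, 1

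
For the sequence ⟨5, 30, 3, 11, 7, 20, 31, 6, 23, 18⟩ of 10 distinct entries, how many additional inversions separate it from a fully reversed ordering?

Maximum inversions for 10 distinct elements is C(10, 2) = 10·9/2 = 45.
Current inversions — for each element, count later smaller elements:
5: 1
30: 7
3: 0
11: 2
7: 1
20: 2
31: 3
6: 0
23: 1
18: 0
Current total: 1 + 7 + 0 + 2 + 1 + 2 + 3 + 0 + 1 + 0 = 17
Shortfall: 45 − 17 = 28

28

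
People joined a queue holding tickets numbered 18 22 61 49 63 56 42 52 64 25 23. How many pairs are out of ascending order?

25 inversions

Count, for each position, how many later elements it exceeds:
18 → none → 0
22 → none → 0
61 → 49, 56, 42, 52, 25, 23 → 6
49 → 42, 25, 23 → 3
63 → 56, 42, 52, 25, 23 → 5
56 → 42, 52, 25, 23 → 4
42 → 25, 23 → 2
52 → 25, 23 → 2
64 → 25, 23 → 2
25 → 23 → 1
23 → none → 0
Sum: 0 + 0 + 6 + 3 + 5 + 4 + 2 + 2 + 2 + 1 + 0 = 25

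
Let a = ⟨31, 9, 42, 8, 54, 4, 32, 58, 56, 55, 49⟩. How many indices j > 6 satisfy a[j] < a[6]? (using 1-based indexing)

0 such elements

The element at index 6 is 4.
Elements after it: 32, 58, 56, 55, 49
None of them are smaller than 4.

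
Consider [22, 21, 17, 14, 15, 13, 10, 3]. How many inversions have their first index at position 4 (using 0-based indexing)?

The element at index 4 is 15.
Elements after it: 13, 10, 3
Those smaller than 15: 13, 10, 3

3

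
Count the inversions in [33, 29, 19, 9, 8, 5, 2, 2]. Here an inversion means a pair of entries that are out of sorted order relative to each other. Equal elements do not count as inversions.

For each element, count later entries that are smaller:
33 → 29, 19, 9, 8, 5, 2, 2 → 7
29 → 19, 9, 8, 5, 2, 2 → 6
19 → 9, 8, 5, 2, 2 → 5
9 → 8, 5, 2, 2 → 4
8 → 5, 2, 2 → 3
5 → 2, 2 → 2
2 → none → 0
2 → none → 0
Sum: 7 + 6 + 5 + 4 + 3 + 2 + 0 + 0 = 27

27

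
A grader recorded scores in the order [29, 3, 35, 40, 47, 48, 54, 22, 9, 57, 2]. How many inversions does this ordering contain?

Inversions: 24

Sweep left to right; for each value list the smaller values that follow it:
29: 4
3: 1
35: 3
40: 3
47: 3
48: 3
54: 3
22: 2
9: 1
57: 1
2: 0
Sum: 4 + 1 + 3 + 3 + 3 + 3 + 3 + 2 + 1 + 1 + 0 = 24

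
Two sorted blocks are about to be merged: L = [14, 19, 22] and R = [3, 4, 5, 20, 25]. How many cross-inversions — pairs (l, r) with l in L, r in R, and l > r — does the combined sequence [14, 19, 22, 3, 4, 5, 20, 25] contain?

10 split inversions

For each element r of the right run, count left-run elements greater than r:
r = 3: 14, 19, 22 → 3
r = 4: 14, 19, 22 → 3
r = 5: 14, 19, 22 → 3
r = 20: 22 → 1
r = 25: none → 0
Cross-inversions: 3 + 3 + 3 + 1 + 0 = 10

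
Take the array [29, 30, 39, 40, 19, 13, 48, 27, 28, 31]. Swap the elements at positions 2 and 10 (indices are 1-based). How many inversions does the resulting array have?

Positions 2 and 10 hold 30 and 31; after swapping, the array is [29, 31, 39, 40, 19, 13, 48, 27, 28, 30].
Count, for each position, how many later elements it exceeds:
29: 4
31: 5
39: 5
40: 5
19: 1
13: 0
48: 3
27: 0
28: 0
30: 0
Sum: 4 + 5 + 5 + 5 + 1 + 0 + 3 + 0 + 0 + 0 = 23

There are 23 inversions.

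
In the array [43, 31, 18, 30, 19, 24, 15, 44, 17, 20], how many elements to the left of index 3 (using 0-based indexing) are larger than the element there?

The element at index 3 is 30.
Elements before it: 43, 31, 18
Those larger than 30: 43, 31

2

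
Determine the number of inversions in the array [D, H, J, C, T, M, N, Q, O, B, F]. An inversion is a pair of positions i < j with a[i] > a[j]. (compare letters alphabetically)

24 out-of-order pairs

Count, for each position, how many later elements it exceeds:
D: 2
H: 3
J: 3
C: 1
T: 6
M: 2
N: 2
Q: 3
O: 2
B: 0
F: 0
Sum: 2 + 3 + 3 + 1 + 6 + 2 + 2 + 3 + 2 + 0 + 0 = 24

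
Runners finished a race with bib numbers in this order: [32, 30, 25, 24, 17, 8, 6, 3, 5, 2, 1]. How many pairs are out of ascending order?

54 inversions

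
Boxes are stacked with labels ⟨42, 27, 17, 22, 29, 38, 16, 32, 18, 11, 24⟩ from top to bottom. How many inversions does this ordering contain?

Count, for each position, how many later elements it exceeds:
42: 10
27: 6
17: 2
22: 3
29: 4
38: 5
16: 1
32: 3
18: 1
11: 0
24: 0
Sum: 10 + 6 + 2 + 3 + 4 + 5 + 1 + 3 + 1 + 0 + 0 = 35

Inversions: 35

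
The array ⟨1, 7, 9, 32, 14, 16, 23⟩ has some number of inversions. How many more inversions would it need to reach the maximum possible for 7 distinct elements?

18

Maximum inversions for 7 distinct elements is C(7, 2) = 7·6/2 = 21.
Current inversions — for each element, count later smaller elements:
1: 0
7: 0
9: 0
32: 3
14: 0
16: 0
23: 0
Current total: 0 + 0 + 0 + 3 + 0 + 0 + 0 = 3
Shortfall: 21 − 3 = 18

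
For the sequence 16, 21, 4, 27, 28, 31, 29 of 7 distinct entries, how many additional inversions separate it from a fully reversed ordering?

18 inversions short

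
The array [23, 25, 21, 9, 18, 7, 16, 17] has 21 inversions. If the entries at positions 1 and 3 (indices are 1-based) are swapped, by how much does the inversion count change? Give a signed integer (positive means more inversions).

-1

Positions 1 and 3 hold 23 and 21; after swapping, the array is [21, 25, 23, 9, 18, 7, 16, 17].
Sweep left to right; for each value list the smaller values that follow it:
21: 5
25: 6
23: 5
9: 1
18: 3
7: 0
16: 0
17: 0
Sum: 5 + 6 + 5 + 1 + 3 + 0 + 0 + 0 = 20
Change: 20 − 21 = -1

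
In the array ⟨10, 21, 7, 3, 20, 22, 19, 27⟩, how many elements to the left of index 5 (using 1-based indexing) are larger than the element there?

1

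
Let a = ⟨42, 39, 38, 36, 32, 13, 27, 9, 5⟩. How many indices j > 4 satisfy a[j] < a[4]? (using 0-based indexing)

The element at index 4 is 32.
Elements after it: 13, 27, 9, 5
Those smaller than 32: 13, 27, 9, 5

4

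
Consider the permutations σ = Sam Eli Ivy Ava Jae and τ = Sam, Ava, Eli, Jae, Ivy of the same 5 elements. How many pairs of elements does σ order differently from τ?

3

Assign each item its position (1..5) in the first ordering, then rewrite the second ordering as that position sequence:
positions: Sam→1, Eli→2, Ivy→3, Ava→4, Jae→5
second ordering as positions: [1, 4, 2, 5, 3]
Discordant pairs = inversions in this position sequence.
1: 0
4: 2, 3 → 2
2: 0
5: 3 → 1
3: 0
Total: 0 + 2 + 0 + 1 + 0 = 3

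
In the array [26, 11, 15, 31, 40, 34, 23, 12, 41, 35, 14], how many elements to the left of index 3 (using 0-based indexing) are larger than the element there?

The element at index 3 is 31.
Elements before it: 26, 11, 15
None of them are larger than 31.

0 such elements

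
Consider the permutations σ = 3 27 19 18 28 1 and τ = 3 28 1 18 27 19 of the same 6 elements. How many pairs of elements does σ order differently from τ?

Assign each item its position (1..6) in the first ordering, then rewrite the second ordering as that position sequence:
positions: 3→1, 27→2, 19→3, 18→4, 28→5, 1→6
second ordering as positions: [1, 5, 6, 4, 2, 3]
Discordant pairs = inversions in this position sequence.
1: 0
5: 4, 2, 3 → 3
6: 4, 2, 3 → 3
4: 2, 3 → 2
2: 0
3: 0
Total: 0 + 3 + 3 + 2 + 0 + 0 = 8

Discordant pairs: 8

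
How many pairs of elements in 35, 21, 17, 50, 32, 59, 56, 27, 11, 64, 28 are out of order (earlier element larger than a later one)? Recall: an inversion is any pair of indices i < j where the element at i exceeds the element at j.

25

Element-by-element contributions:
35 → 21, 17, 32, 27, 11, 28 → 6
21 → 17, 11 → 2
17 → 11 → 1
50 → 32, 27, 11, 28 → 4
32 → 27, 11, 28 → 3
59 → 56, 27, 11, 28 → 4
56 → 27, 11, 28 → 3
27 → 11 → 1
11 → none → 0
64 → 28 → 1
28 → none → 0
Sum: 6 + 2 + 1 + 4 + 3 + 4 + 3 + 1 + 0 + 1 + 0 = 25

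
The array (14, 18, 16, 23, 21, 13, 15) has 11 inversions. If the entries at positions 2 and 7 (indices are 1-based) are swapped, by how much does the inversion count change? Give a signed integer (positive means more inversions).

-3

Positions 2 and 7 hold 18 and 15; after swapping, the array is [14, 15, 16, 23, 21, 13, 18].
For each element, count later entries that are smaller:
14: 1
15: 1
16: 1
23: 3
21: 2
13: 0
18: 0
Sum: 1 + 1 + 1 + 3 + 2 + 0 + 0 = 8
Change: 8 − 11 = -3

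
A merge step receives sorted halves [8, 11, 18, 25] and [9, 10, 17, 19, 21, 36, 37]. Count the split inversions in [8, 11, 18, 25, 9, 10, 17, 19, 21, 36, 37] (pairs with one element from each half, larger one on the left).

10

Count, for every r in R, how many entries of L exceed r:
r = 9: 11, 18, 25 → 3
r = 10: 11, 18, 25 → 3
r = 17: 18, 25 → 2
r = 19: 25 → 1
r = 21: 25 → 1
r = 36: none → 0
r = 37: none → 0
Cross-inversions: 3 + 3 + 2 + 1 + 1 + 0 + 0 = 10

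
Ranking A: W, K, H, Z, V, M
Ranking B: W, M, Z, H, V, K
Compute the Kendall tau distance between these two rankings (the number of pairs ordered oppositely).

8 discordant pairs

Assign each item its position (1..6) in the first ordering, then rewrite the second ordering as that position sequence:
positions: W→1, K→2, H→3, Z→4, V→5, M→6
second ordering as positions: [1, 6, 4, 3, 5, 2]
Discordant pairs = inversions in this position sequence.
1: 0
6: 4, 3, 5, 2 → 4
4: 3, 2 → 2
3: 2 → 1
5: 2 → 1
2: 0
Total: 0 + 4 + 2 + 1 + 1 + 0 = 8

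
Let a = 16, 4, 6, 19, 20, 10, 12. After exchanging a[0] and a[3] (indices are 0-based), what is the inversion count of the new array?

9

Positions 0 and 3 hold 16 and 19; after swapping, the array is [19, 4, 6, 16, 20, 10, 12].
Count, for each position, how many later elements it exceeds:
19 → 4, 6, 16, 10, 12 → 5
4 → none → 0
6 → none → 0
16 → 10, 12 → 2
20 → 10, 12 → 2
10 → none → 0
12 → none → 0
Sum: 5 + 0 + 0 + 2 + 2 + 0 + 0 = 9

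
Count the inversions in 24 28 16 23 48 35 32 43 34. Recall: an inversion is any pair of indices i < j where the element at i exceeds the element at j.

Element-by-element contributions:
24 → 16, 23 → 2
28 → 16, 23 → 2
16 → none → 0
23 → none → 0
48 → 35, 32, 43, 34 → 4
35 → 32, 34 → 2
32 → none → 0
43 → 34 → 1
34 → none → 0
Sum: 2 + 2 + 0 + 0 + 4 + 2 + 0 + 1 + 0 = 11

11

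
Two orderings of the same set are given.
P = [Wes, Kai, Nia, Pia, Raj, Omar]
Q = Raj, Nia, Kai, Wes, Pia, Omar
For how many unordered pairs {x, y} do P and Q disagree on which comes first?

7 disagreeing pairs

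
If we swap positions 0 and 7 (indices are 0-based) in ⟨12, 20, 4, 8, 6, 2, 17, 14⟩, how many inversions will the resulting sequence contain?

Positions 0 and 7 hold 12 and 14; after swapping, the array is [14, 20, 4, 8, 6, 2, 17, 12].
Count, for each position, how many later elements it exceeds:
14: 5
20: 6
4: 1
8: 2
6: 1
2: 0
17: 1
12: 0
Sum: 5 + 6 + 1 + 2 + 1 + 0 + 1 + 0 = 16

There are 16 inversions.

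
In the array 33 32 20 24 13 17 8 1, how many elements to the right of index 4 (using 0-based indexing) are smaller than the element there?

2

The element at index 4 is 13.
Elements after it: 17, 8, 1
Those smaller than 13: 8, 1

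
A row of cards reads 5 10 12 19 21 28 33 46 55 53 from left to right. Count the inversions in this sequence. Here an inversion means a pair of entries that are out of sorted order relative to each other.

Inversions: 1

Element-by-element contributions:
5: 0
10: 0
12: 0
19: 0
21: 0
28: 0
33: 0
46: 0
55: 1
53: 0
Sum: 0 + 0 + 0 + 0 + 0 + 0 + 0 + 0 + 1 + 0 = 1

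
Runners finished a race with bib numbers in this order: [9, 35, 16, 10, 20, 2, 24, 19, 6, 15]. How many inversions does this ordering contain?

Element-by-element contributions:
9 → 2, 6 → 2
35 → 16, 10, 20, 2, 24, 19, 6, 15 → 8
16 → 10, 2, 6, 15 → 4
10 → 2, 6 → 2
20 → 2, 19, 6, 15 → 4
2 → none → 0
24 → 19, 6, 15 → 3
19 → 6, 15 → 2
6 → none → 0
15 → none → 0
Sum: 2 + 8 + 4 + 2 + 4 + 0 + 3 + 2 + 0 + 0 = 25

There are 25 inversions.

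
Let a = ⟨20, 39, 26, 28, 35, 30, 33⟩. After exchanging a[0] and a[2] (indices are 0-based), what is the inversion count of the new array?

8 inversions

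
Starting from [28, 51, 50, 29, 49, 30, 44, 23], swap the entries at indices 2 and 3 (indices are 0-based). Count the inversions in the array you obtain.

Positions 2 and 3 hold 50 and 29; after swapping, the array is [28, 51, 29, 50, 49, 30, 44, 23].
For each element, count later entries that are smaller:
28 → 23 → 1
51 → 29, 50, 49, 30, 44, 23 → 6
29 → 23 → 1
50 → 49, 30, 44, 23 → 4
49 → 30, 44, 23 → 3
30 → 23 → 1
44 → 23 → 1
23 → none → 0
Sum: 1 + 6 + 1 + 4 + 3 + 1 + 1 + 0 = 17

Inversions: 17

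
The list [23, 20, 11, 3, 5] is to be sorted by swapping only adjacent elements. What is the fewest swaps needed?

9

Each adjacent swap fixes exactly one inversion, so the minimum swap count equals the number of inversions.
Count inversions — for each element, later elements that are smaller:
23: 20, 11, 3, 5 → 4
20: 11, 3, 5 → 3
11: 3, 5 → 2
3: none → 0
5: none → 0
Total inversions: 4 + 3 + 2 + 0 + 0 = 9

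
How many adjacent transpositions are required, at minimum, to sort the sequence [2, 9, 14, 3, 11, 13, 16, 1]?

The minimum number of adjacent swaps to sort an array equals its inversion count, since every such swap removes exactly one inversion.
Count inversions — for each element, later elements that are smaller:
2: 1 → 1
9: 3, 1 → 2
14: 3, 11, 13, 1 → 4
3: 1 → 1
11: 1 → 1
13: 1 → 1
16: 1 → 1
1: none → 0
Total inversions: 1 + 2 + 4 + 1 + 1 + 1 + 1 + 0 = 11

Adjacent swaps: 11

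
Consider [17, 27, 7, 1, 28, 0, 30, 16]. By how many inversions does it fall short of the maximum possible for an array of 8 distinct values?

14 inversions short

Maximum inversions for 8 distinct elements is C(8, 2) = 8·7/2 = 28.
Current inversions — for each element, count later smaller elements:
17: 4
27: 4
7: 2
1: 1
28: 2
0: 0
30: 1
16: 0
Current total: 4 + 4 + 2 + 1 + 2 + 0 + 1 + 0 = 14
Shortfall: 28 − 14 = 14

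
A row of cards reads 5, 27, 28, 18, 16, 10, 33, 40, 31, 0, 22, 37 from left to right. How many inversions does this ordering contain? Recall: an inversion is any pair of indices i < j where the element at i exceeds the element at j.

For each element, count later entries that are smaller:
5: 1
27: 5
28: 5
18: 3
16: 2
10: 1
33: 3
40: 4
31: 2
0: 0
22: 0
37: 0
Sum: 1 + 5 + 5 + 3 + 2 + 1 + 3 + 4 + 2 + 0 + 0 + 0 = 26

26 out-of-order pairs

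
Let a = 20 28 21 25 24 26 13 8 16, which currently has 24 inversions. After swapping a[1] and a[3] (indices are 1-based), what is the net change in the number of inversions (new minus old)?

+1

Positions 1 and 3 hold 20 and 21; after swapping, the array is [21, 28, 20, 25, 24, 26, 13, 8, 16].
Count, for each position, how many later elements it exceeds:
21 → 20, 13, 8, 16 → 4
28 → 20, 25, 24, 26, 13, 8, 16 → 7
20 → 13, 8, 16 → 3
25 → 24, 13, 8, 16 → 4
24 → 13, 8, 16 → 3
26 → 13, 8, 16 → 3
13 → 8 → 1
8 → none → 0
16 → none → 0
Sum: 4 + 7 + 3 + 4 + 3 + 3 + 1 + 0 + 0 = 25
Change: 25 − 24 = +1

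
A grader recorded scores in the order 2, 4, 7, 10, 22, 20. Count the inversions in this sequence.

1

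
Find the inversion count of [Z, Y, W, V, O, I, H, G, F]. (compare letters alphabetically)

There are 36 inversions.

Sweep left to right; for each value list the smaller values that follow it:
Z: 8
Y: 7
W: 6
V: 5
O: 4
I: 3
H: 2
G: 1
F: 0
Sum: 8 + 7 + 6 + 5 + 4 + 3 + 2 + 1 + 0 = 36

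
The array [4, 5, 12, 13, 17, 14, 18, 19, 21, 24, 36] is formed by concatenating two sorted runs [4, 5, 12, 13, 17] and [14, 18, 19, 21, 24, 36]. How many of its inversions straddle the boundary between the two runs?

Take each right-half value and tally the left-half values above it:
r = 14: 17 → 1
r = 18: none → 0
r = 19: none → 0
r = 21: none → 0
r = 24: none → 0
r = 36: none → 0
Cross-inversions: 1 + 0 + 0 + 0 + 0 + 0 = 1

1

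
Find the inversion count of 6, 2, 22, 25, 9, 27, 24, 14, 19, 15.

18

Sweep left to right; for each value list the smaller values that follow it:
6 → 2 → 1
2 → none → 0
22 → 9, 14, 19, 15 → 4
25 → 9, 24, 14, 19, 15 → 5
9 → none → 0
27 → 24, 14, 19, 15 → 4
24 → 14, 19, 15 → 3
14 → none → 0
19 → 15 → 1
15 → none → 0
Sum: 1 + 0 + 4 + 5 + 0 + 4 + 3 + 0 + 1 + 0 = 18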